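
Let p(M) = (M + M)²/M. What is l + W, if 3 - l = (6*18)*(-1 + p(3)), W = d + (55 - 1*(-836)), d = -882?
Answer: -1176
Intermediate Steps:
p(M) = 4*M (p(M) = (2*M)²/M = (4*M²)/M = 4*M)
W = 9 (W = -882 + (55 - 1*(-836)) = -882 + (55 + 836) = -882 + 891 = 9)
l = -1185 (l = 3 - 6*18*(-1 + 4*3) = 3 - 108*(-1 + 12) = 3 - 108*11 = 3 - 1*1188 = 3 - 1188 = -1185)
l + W = -1185 + 9 = -1176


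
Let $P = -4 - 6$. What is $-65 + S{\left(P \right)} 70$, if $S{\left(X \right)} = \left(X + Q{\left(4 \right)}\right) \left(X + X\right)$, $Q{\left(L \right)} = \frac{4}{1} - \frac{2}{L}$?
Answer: $9035$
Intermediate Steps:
$P = -10$
$Q{\left(L \right)} = 4 - \frac{2}{L}$ ($Q{\left(L \right)} = 4 \cdot 1 - \frac{2}{L} = 4 - \frac{2}{L}$)
$S{\left(X \right)} = 2 X \left(\frac{7}{2} + X\right)$ ($S{\left(X \right)} = \left(X + \left(4 - \frac{2}{4}\right)\right) \left(X + X\right) = \left(X + \left(4 - \frac{1}{2}\right)\right) 2 X = \left(X + \frac{7}{2}\right) 2 X = \left(\frac{7}{2} + X\right) 2 X = 2 X \left(\frac{7}{2} + X\right)$)
$-65 + S{\left(P \right)} 70 = -65 + - 10 \left(7 + 2 \left(-10\right)\right) 70 = -65 + - 10 \left(7 - 20\right) 70 = -65 + \left(-10\right) \left(-13\right) 70 = -65 + 130 \cdot 70 = -65 + 9100 = 9035$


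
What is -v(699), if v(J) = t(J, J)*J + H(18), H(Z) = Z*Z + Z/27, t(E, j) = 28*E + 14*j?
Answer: -61564700/3 ≈ -2.0522e+7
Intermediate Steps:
t(E, j) = 14*j + 28*E
H(Z) = Z² + Z/27 (H(Z) = Z² + Z*(1/27) = Z² + Z/27)
v(J) = 974/3 + 42*J² (v(J) = (14*J + 28*J)*J + 18*(1/27 + 18) = (42*J)*J + 18*(487/27) = 42*J² + 974/3 = 974/3 + 42*J²)
-v(699) = -(974/3 + 42*699²) = -(974/3 + 42*488601) = -(974/3 + 20521242) = -1*61564700/3 = -61564700/3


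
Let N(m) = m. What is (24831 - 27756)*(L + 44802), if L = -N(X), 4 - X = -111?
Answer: -130709475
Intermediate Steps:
X = 115 (X = 4 - 1*(-111) = 4 + 111 = 115)
L = -115 (L = -1*115 = -115)
(24831 - 27756)*(L + 44802) = (24831 - 27756)*(-115 + 44802) = -2925*44687 = -130709475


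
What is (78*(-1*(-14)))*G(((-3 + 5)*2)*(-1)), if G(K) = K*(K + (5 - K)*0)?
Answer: 17472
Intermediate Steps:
G(K) = K² (G(K) = K*(K + 0) = K*K = K²)
(78*(-1*(-14)))*G(((-3 + 5)*2)*(-1)) = (78*(-1*(-14)))*(((-3 + 5)*2)*(-1))² = (78*14)*((2*2)*(-1))² = 1092*(4*(-1))² = 1092*(-4)² = 1092*16 = 17472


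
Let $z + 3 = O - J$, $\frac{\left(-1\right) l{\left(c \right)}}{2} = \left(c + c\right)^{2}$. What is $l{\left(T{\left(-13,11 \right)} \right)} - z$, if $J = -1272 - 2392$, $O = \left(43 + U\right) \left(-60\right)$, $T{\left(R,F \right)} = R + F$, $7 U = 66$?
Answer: $- \frac{3831}{7} \approx -547.29$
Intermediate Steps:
$U = \frac{66}{7}$ ($U = \frac{1}{7} \cdot 66 = \frac{66}{7} \approx 9.4286$)
$T{\left(R,F \right)} = F + R$
$O = - \frac{22020}{7}$ ($O = \left(43 + \frac{66}{7}\right) \left(-60\right) = \frac{367}{7} \left(-60\right) = - \frac{22020}{7} \approx -3145.7$)
$J = -3664$ ($J = -1272 - 2392 = -3664$)
$l{\left(c \right)} = - 8 c^{2}$ ($l{\left(c \right)} = - 2 \left(c + c\right)^{2} = - 2 \left(2 c\right)^{2} = - 2 \cdot 4 c^{2} = - 8 c^{2}$)
$z = \frac{3607}{7}$ ($z = -3 - - \frac{3628}{7} = -3 + \left(- \frac{22020}{7} + 3664\right) = -3 + \frac{3628}{7} = \frac{3607}{7} \approx 515.29$)
$l{\left(T{\left(-13,11 \right)} \right)} - z = - 8 \left(11 - 13\right)^{2} - \frac{3607}{7} = - 8 \left(-2\right)^{2} - \frac{3607}{7} = \left(-8\right) 4 - \frac{3607}{7} = -32 - \frac{3607}{7} = - \frac{3831}{7}$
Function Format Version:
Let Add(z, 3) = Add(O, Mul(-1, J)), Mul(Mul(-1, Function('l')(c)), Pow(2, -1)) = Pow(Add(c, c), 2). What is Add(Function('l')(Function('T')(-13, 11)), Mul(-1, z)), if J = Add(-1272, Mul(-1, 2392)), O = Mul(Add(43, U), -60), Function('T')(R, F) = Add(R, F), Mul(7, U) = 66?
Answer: Rational(-3831, 7) ≈ -547.29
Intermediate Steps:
U = Rational(66, 7) (U = Mul(Rational(1, 7), 66) = Rational(66, 7) ≈ 9.4286)
Function('T')(R, F) = Add(F, R)
O = Rational(-22020, 7) (O = Mul(Add(43, Rational(66, 7)), -60) = Mul(Rational(367, 7), -60) = Rational(-22020, 7) ≈ -3145.7)
J = -3664 (J = Add(-1272, -2392) = -3664)
Function('l')(c) = Mul(-8, Pow(c, 2)) (Function('l')(c) = Mul(-2, Pow(Add(c, c), 2)) = Mul(-2, Pow(Mul(2, c), 2)) = Mul(-2, Mul(4, Pow(c, 2))) = Mul(-8, Pow(c, 2)))
z = Rational(3607, 7) (z = Add(-3, Add(Rational(-22020, 7), Mul(-1, -3664))) = Add(-3, Add(Rational(-22020, 7), 3664)) = Add(-3, Rational(3628, 7)) = Rational(3607, 7) ≈ 515.29)
Add(Function('l')(Function('T')(-13, 11)), Mul(-1, z)) = Add(Mul(-8, Pow(Add(11, -13), 2)), Mul(-1, Rational(3607, 7))) = Add(Mul(-8, Pow(-2, 2)), Rational(-3607, 7)) = Add(Mul(-8, 4), Rational(-3607, 7)) = Add(-32, Rational(-3607, 7)) = Rational(-3831, 7)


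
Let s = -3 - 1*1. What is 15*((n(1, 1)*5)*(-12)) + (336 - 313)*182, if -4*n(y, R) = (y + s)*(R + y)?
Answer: 2836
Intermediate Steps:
s = -4 (s = -3 - 1 = -4)
n(y, R) = -(-4 + y)*(R + y)/4 (n(y, R) = -(y - 4)*(R + y)/4 = -(-4 + y)*(R + y)/4)
15*((n(1, 1)*5)*(-12)) + (336 - 313)*182 = 15*(((1 + 1 - ¼*1² - ¼*1*1)*5)*(-12)) + (336 - 313)*182 = 15*(((1 + 1 - ¼*1 - ¼)*5)*(-12)) + 23*182 = 15*(((1 + 1 - ¼ - ¼)*5)*(-12)) + 4186 = 15*(((3/2)*5)*(-12)) + 4186 = 15*((15/2)*(-12)) + 4186 = 15*(-90) + 4186 = -1350 + 4186 = 2836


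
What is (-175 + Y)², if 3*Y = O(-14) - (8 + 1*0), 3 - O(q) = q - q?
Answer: 280900/9 ≈ 31211.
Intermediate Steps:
O(q) = 3 (O(q) = 3 - (q - q) = 3 - 1*0 = 3 + 0 = 3)
Y = -5/3 (Y = (3 - (8 + 1*0))/3 = (3 - (8 + 0))/3 = (3 - 1*8)/3 = (3 - 8)/3 = (⅓)*(-5) = -5/3 ≈ -1.6667)
(-175 + Y)² = (-175 - 5/3)² = (-530/3)² = 280900/9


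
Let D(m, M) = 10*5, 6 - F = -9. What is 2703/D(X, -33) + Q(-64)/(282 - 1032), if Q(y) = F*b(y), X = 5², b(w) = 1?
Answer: 1351/25 ≈ 54.040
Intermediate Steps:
X = 25
F = 15 (F = 6 - 1*(-9) = 6 + 9 = 15)
D(m, M) = 50
Q(y) = 15 (Q(y) = 15*1 = 15)
2703/D(X, -33) + Q(-64)/(282 - 1032) = 2703/50 + 15/(282 - 1032) = 2703*(1/50) + 15/(-750) = 2703/50 + 15*(-1/750) = 2703/50 - 1/50 = 1351/25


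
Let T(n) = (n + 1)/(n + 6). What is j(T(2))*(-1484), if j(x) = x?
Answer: -1113/2 ≈ -556.50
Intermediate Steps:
T(n) = (1 + n)/(6 + n)
j(T(2))*(-1484) = ((1 + 2)/(6 + 2))*(-1484) = (3/8)*(-1484) = -1113/2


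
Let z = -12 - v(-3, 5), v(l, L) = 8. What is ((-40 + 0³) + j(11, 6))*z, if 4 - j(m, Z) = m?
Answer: 940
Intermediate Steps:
j(m, Z) = 4 - m
z = -20 (z = -12 - 1*8 = -12 - 8 = -20)
((-40 + 0³) + j(11, 6))*z = ((-40 + 0³) + (4 - 1*11))*(-20) = ((-40 + 0) + (4 - 11))*(-20) = (-40 - 7)*(-20) = -47*(-20) = 940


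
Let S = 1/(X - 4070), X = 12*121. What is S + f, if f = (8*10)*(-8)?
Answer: -1675521/2618 ≈ -640.00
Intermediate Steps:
X = 1452
S = -1/2618 (S = 1/(1452 - 4070) = 1/(-2618) = -1/2618 ≈ -0.00038197)
f = -640 (f = 80*(-8) = -640)
S + f = -1/2618 - 640 = -1675521/2618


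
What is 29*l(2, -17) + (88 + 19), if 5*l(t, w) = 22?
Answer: 1173/5 ≈ 234.60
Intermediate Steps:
l(t, w) = 22/5 (l(t, w) = (⅕)*22 = 22/5)
29*l(2, -17) + (88 + 19) = 29*(22/5) + (88 + 19) = 638/5 + 107 = 1173/5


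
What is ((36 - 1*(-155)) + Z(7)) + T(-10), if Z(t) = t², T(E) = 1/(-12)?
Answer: 2879/12 ≈ 239.92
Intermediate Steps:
T(E) = -1/12
((36 - 1*(-155)) + Z(7)) + T(-10) = ((36 - 1*(-155)) + 7²) - 1/12 = ((36 + 155) + 49) - 1/12 = (191 + 49) - 1/12 = 240 - 1/12 = 2879/12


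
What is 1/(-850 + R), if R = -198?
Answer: -1/1048 ≈ -0.00095420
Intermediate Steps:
1/(-850 + R) = 1/(-850 - 198) = 1/(-1048) = -1/1048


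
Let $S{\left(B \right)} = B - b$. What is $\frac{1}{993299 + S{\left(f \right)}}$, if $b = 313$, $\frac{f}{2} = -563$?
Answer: $\frac{1}{991860} \approx 1.0082 \cdot 10^{-6}$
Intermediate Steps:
$f = -1126$ ($f = 2 \left(-563\right) = -1126$)
$S{\left(B \right)} = -313 + B$ ($S{\left(B \right)} = B - 313 = -313 + B$)
$\frac{1}{993299 + S{\left(f \right)}} = \frac{1}{993299 - 1439} = \frac{1}{991860}$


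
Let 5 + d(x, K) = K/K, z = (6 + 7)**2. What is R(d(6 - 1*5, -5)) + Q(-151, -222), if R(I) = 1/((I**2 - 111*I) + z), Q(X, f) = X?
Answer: -94978/629 ≈ -151.00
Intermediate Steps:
z = 169 (z = 13**2 = 169)
d(x, K) = -4 (d(x, K) = -5 + K/K = -5 + 1 = -4)
R(I) = 1/(169 + I**2 - 111*I) (R(I) = 1/((I**2 - 111*I) + 169) = 1/(169 + I**2 - 111*I))
R(d(6 - 1*5, -5)) + Q(-151, -222) = 1/(169 + (-4)**2 - 111*(-4)) - 151 = 1/(169 + 16 + 444) - 151 = 1/629 - 151 = -94978/629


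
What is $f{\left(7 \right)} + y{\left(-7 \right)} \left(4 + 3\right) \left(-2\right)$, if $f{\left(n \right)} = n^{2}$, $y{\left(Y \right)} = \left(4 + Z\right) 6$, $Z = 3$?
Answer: $-539$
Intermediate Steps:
$y{\left(Y \right)} = 42$ ($y{\left(Y \right)} = \left(4 + 3\right) 6 = 7 \cdot 6 = 42$)
$f{\left(7 \right)} + y{\left(-7 \right)} \left(4 + 3\right) \left(-2\right) = 7^{2} + 42 \left(4 + 3\right) \left(-2\right) = 49 + 42 \cdot 7 \left(-2\right) = 49 + 42 \left(-14\right) = 49 - 588 = -539$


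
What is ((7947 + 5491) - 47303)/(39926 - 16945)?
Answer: -33865/22981 ≈ -1.4736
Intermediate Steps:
((7947 + 5491) - 47303)/(39926 - 16945) = (13438 - 47303)/22981 = -33865*1/22981 = -33865/22981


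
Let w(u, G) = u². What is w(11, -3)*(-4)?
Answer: -484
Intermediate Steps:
w(11, -3)*(-4) = 11²*(-4) = 121*(-4) = -484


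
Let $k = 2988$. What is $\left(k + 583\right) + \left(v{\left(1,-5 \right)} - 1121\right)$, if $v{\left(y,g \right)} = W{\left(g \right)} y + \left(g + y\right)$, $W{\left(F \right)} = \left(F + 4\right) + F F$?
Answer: $2470$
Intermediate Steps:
$W{\left(F \right)} = 4 + F + F^{2}$ ($W{\left(F \right)} = \left(4 + F\right) + F^{2} = 4 + F + F^{2}$)
$v{\left(y,g \right)} = g + y + y \left(4 + g + g^{2}\right)$ ($v{\left(y,g \right)} = \left(4 + g + g^{2}\right) y + \left(g + y\right) = y \left(4 + g + g^{2}\right) + \left(g + y\right) = g + y + y \left(4 + g + g^{2}\right)$)
$\left(k + 583\right) + \left(v{\left(1,-5 \right)} - 1121\right) = \left(2988 + 583\right) - \left(1125 - \left(4 - 5 + \left(-5\right)^{2}\right)\right) = 3571 - \left(1125 - \left(4 - 5 + 25\right)\right) = 3571 + \left(\left(-5 + 1 + 1 \cdot 24\right) - 1121\right) = 3571 + \left(\left(-5 + 1 + 24\right) - 1121\right) = 3571 + \left(20 - 1121\right) = 3571 - 1101 = 2470$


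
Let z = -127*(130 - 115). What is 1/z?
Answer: -1/1905 ≈ -0.00052493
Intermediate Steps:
z = -1905 (z = -127*15 = -1905)
1/z = 1/(-1905) = -1/1905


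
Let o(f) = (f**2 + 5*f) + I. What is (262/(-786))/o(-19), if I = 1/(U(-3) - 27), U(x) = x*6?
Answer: -15/11969 ≈ -0.0012532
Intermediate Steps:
U(x) = 6*x
I = -1/45 (I = 1/(6*(-3) - 27) = 1/(-18 - 27) = 1/(-45) = -1/45 ≈ -0.022222)
o(f) = -1/45 + f**2 + 5*f (o(f) = (f**2 + 5*f) - 1/45 = -1/45 + f**2 + 5*f)
(262/(-786))/o(-19) = (262/(-786))/(-1/45 + (-19)**2 + 5*(-19)) = (262*(-1/786))/(-1/45 + 361 - 95) = -1/(3*11969/45) = -1/3*45/11969 = -15/11969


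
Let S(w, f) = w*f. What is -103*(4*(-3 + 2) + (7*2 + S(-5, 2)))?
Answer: 0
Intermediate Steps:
S(w, f) = f*w
-103*(4*(-3 + 2) + (7*2 + S(-5, 2))) = -103*(4*(-3 + 2) + (7*2 + 2*(-5))) = -103*(4*(-1) + (14 - 10)) = -103*(-4 + 4) = -103*0 = 0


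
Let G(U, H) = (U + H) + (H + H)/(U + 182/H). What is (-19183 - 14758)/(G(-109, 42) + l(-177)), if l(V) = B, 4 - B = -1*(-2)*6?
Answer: 5328737/11901 ≈ 447.76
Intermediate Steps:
B = -8 (B = 4 - (-1*(-2))*6 = 4 - 2*6 = 4 - 1*12 = 4 - 12 = -8)
l(V) = -8
G(U, H) = H + U + 2*H/(U + 182/H) (G(U, H) = (H + U) + (2*H)/(U + 182/H) = (H + U) + 2*H/(U + 182/H) = H + U + 2*H/(U + 182/H))
(-19183 - 14758)/(G(-109, 42) + l(-177)) = (-19183 - 14758)/((2*42² + 182*42 + 182*(-109) + 42*(-109)² - 109*42²)/(182 + 42*(-109)) - 8) = -33941/((2*1764 + 7644 - 19838 + 42*11881 - 109*1764)/(182 - 4578) - 8) = -33941/((3528 + 7644 - 19838 + 499002 - 192276)/(-4396) - 8) = -33941/(-1/4396*298060 - 8) = -33941/(-10645/157 - 8) = -33941/(-11901/157) = -33941*(-157/11901) = 5328737/11901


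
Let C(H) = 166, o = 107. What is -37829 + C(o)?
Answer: -37663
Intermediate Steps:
-37829 + C(o) = -37829 + 166 = -37663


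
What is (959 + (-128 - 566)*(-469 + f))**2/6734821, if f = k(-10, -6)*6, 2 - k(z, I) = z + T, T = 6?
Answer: 90878734521/6734821 ≈ 13494.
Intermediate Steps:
k(z, I) = -4 - z (k(z, I) = 2 - (z + 6) = 2 - (6 + z) = 2 + (-6 - z) = -4 - z)
f = 36 (f = (-4 - 1*(-10))*6 = (-4 + 10)*6 = 6*6 = 36)
(959 + (-128 - 566)*(-469 + f))**2/6734821 = (959 + (-128 - 566)*(-469 + 36))**2/6734821 = (959 - 694*(-433))**2*(1/6734821) = (959 + 300502)**2*(1/6734821) = 301461**2*(1/6734821) = 90878734521*(1/6734821) = 90878734521/6734821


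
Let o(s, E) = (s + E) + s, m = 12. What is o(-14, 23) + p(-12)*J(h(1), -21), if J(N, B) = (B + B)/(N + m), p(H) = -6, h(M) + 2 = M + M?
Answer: 16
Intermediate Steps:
h(M) = -2 + 2*M (h(M) = -2 + (M + M) = -2 + 2*M)
o(s, E) = E + 2*s (o(s, E) = (E + s) + s = E + 2*s)
J(N, B) = 2*B/(12 + N) (J(N, B) = (B + B)/(N + 12) = (2*B)/(12 + N) = 2*B/(12 + N))
o(-14, 23) + p(-12)*J(h(1), -21) = (23 + 2*(-14)) - 12*(-21)/(12 + (-2 + 2*1)) = (23 - 28) - 12*(-21)/(12 + (-2 + 2)) = -5 - 12*(-21)/(12 + 0) = -5 - 12*(-21)/12 = -5 - 6*(-7/2) = -5 + 21 = 16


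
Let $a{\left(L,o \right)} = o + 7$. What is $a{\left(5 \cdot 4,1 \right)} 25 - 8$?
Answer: $192$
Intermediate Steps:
$a{\left(L,o \right)} = 7 + o$
$a{\left(5 \cdot 4,1 \right)} 25 - 8 = \left(7 + 1\right) 25 - 8 = 8 \cdot 25 - 8 = 200 - 8 = 192$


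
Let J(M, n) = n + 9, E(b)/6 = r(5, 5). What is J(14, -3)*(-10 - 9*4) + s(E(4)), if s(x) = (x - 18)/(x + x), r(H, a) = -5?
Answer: -1376/5 ≈ -275.20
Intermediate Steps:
E(b) = -30 (E(b) = 6*(-5) = -30)
J(M, n) = 9 + n
s(x) = (-18 + x)/(2*x) (s(x) = (-18 + x)/((2*x)) = (-18 + x)*(1/(2*x)) = (-18 + x)/(2*x))
J(14, -3)*(-10 - 9*4) + s(E(4)) = (9 - 3)*(-10 - 9*4) + (1/2)*(-18 - 30)/(-30) = 6*(-10 - 36) + (1/2)*(-1/30)*(-48) = 6*(-46) + 4/5 = -276 + 4/5 = -1376/5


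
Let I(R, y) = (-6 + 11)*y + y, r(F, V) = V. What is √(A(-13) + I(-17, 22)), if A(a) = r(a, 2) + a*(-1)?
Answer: 7*√3 ≈ 12.124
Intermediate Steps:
I(R, y) = 6*y (I(R, y) = 5*y + y = 6*y)
A(a) = 2 - a (A(a) = 2 + a*(-1) = 2 - a)
√(A(-13) + I(-17, 22)) = √((2 - 1*(-13)) + 6*22) = √((2 + 13) + 132) = √(15 + 132) = √147 = 7*√3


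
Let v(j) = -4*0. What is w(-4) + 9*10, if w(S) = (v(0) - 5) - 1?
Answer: 84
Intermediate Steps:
v(j) = 0
w(S) = -6 (w(S) = (0 - 5) - 1 = -5 - 1 = -6)
w(-4) + 9*10 = -6 + 9*10 = -6 + 90 = 84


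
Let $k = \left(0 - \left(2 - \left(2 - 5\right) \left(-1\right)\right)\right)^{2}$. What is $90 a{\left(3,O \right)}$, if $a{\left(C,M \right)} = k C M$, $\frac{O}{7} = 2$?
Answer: $3780$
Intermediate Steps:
$O = 14$ ($O = 7 \cdot 2 = 14$)
$k = 1$ ($k = \left(0 - -1\right)^{2} = \left(0 + \left(3 - 2\right)\right)^{2} = \left(0 + 1\right)^{2} = 1^{2} = 1$)
$a{\left(C,M \right)} = C M$ ($a{\left(C,M \right)} = 1 C M = C M$)
$90 a{\left(3,O \right)} = 90 \cdot 3 \cdot 14 = 90 \cdot 42 = 3780$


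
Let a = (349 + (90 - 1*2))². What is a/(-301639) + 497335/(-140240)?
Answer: -35359424925/8460370672 ≈ -4.1794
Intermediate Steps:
a = 190969 (a = (349 + (90 - 2))² = (349 + 88)² = 437² = 190969)
a/(-301639) + 497335/(-140240) = 190969/(-301639) + 497335/(-140240) = 190969*(-1/301639) + 497335*(-1/140240) = -190969/301639 - 99467/28048 = -35359424925/8460370672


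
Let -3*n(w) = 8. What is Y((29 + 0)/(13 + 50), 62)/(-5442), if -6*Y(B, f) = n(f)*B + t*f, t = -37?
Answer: -216899/3085614 ≈ -0.070294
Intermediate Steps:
n(w) = -8/3 (n(w) = -1/3*8 = -8/3)
Y(B, f) = 4*B/9 + 37*f/6 (Y(B, f) = -(-8*B/3 - 37*f)/6 = -(-37*f - 8*B/3)/6 = 4*B/9 + 37*f/6)
Y((29 + 0)/(13 + 50), 62)/(-5442) = (4*((29 + 0)/(13 + 50))/9 + (37/6)*62)/(-5442) = (4*(29/63)/9 + 1147/3)*(-1/5442) = (4*(29*(1/63))/9 + 1147/3)*(-1/5442) = ((4/9)*(29/63) + 1147/3)*(-1/5442) = (116/567 + 1147/3)*(-1/5442) = (216899/567)*(-1/5442) = -216899/3085614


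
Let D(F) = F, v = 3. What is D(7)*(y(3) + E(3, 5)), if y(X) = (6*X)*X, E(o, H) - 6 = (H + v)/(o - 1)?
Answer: 448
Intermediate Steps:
E(o, H) = 6 + (3 + H)/(-1 + o) (E(o, H) = 6 + (H + 3)/(o - 1) = 6 + (3 + H)/(-1 + o))
y(X) = 6*X²
D(7)*(y(3) + E(3, 5)) = 7*(6*3² + (-3 + 5 + 6*3)/(-1 + 3)) = 7*(6*9 + (-3 + 5 + 18)/2) = 7*(54 + (½)*20) = 7*(54 + 10) = 7*64 = 448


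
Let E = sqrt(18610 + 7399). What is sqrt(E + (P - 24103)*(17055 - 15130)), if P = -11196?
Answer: sqrt(-67950575 + sqrt(26009)) ≈ 8243.2*I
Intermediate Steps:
E = sqrt(26009) ≈ 161.27
sqrt(E + (P - 24103)*(17055 - 15130)) = sqrt(sqrt(26009) + (-11196 - 24103)*(17055 - 15130)) = sqrt(sqrt(26009) - 35299*1925) = sqrt(sqrt(26009) - 67950575) = sqrt(-67950575 + sqrt(26009))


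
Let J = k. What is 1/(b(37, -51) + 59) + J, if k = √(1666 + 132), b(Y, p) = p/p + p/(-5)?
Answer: 5/351 + √1798 ≈ 42.417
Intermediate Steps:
b(Y, p) = 1 - p/5 (b(Y, p) = 1 + p*(-⅕) = 1 - p/5)
k = √1798 ≈ 42.403
J = √1798 ≈ 42.403
1/(b(37, -51) + 59) + J = 1/((1 - ⅕*(-51)) + 59) + √1798 = 1/((1 + 51/5) + 59) + √1798 = 1/(56/5 + 59) + √1798 = 1/(351/5) + √1798 = 5/351 + √1798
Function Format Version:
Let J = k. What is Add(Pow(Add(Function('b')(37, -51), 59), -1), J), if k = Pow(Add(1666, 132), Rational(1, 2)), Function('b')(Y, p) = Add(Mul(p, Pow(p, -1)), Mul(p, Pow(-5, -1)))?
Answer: Add(Rational(5, 351), Pow(1798, Rational(1, 2))) ≈ 42.417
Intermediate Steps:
Function('b')(Y, p) = Add(1, Mul(Rational(-1, 5), p)) (Function('b')(Y, p) = Add(1, Mul(p, Rational(-1, 5))) = Add(1, Mul(Rational(-1, 5), p)))
k = Pow(1798, Rational(1, 2)) ≈ 42.403
J = Pow(1798, Rational(1, 2)) ≈ 42.403
Add(Pow(Add(Function('b')(37, -51), 59), -1), J) = Add(Pow(Add(Add(1, Mul(Rational(-1, 5), -51)), 59), -1), Pow(1798, Rational(1, 2))) = Add(Pow(Add(Add(1, Rational(51, 5)), 59), -1), Pow(1798, Rational(1, 2))) = Add(Pow(Add(Rational(56, 5), 59), -1), Pow(1798, Rational(1, 2))) = Add(Pow(Rational(351, 5), -1), Pow(1798, Rational(1, 2))) = Add(Rational(5, 351), Pow(1798, Rational(1, 2)))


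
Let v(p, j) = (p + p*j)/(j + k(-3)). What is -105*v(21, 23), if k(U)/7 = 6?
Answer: -10584/13 ≈ -814.15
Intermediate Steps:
k(U) = 42 (k(U) = 7*6 = 42)
v(p, j) = (p + j*p)/(42 + j) (v(p, j) = (p + p*j)/(j + 42) = (p + j*p)/(42 + j))
-105*v(21, 23) = -2205*(1 + 23)/(42 + 23) = -2205*24/65 = -105*504/65 = -10584/13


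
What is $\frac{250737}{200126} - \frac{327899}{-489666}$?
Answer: $\frac{47099624779}{24498724479} \approx 1.9225$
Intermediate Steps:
$\frac{250737}{200126} - \frac{327899}{-489666} = 250737 \cdot \frac{1}{200126} - - \frac{327899}{489666} = \frac{250737}{200126} + \frac{327899}{489666} = \frac{47099624779}{24498724479}$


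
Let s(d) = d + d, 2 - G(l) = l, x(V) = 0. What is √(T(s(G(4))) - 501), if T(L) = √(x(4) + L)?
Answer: √(-501 + 2*I) ≈ 0.04468 + 22.383*I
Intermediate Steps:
G(l) = 2 - l
s(d) = 2*d
T(L) = √L (T(L) = √(0 + L) = √L)
√(T(s(G(4))) - 501) = √(√(2*(2 - 1*4)) - 501) = √(√(2*(2 - 4)) - 501) = √(√(2*(-2)) - 501) = √(√(-4) - 501) = √(2*I - 501) = √(-501 + 2*I)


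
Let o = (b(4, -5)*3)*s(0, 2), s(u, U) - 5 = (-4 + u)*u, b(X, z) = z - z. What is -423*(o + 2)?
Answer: -846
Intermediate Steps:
b(X, z) = 0
s(u, U) = 5 + u*(-4 + u) (s(u, U) = 5 + (-4 + u)*u = 5 + u*(-4 + u))
o = 0 (o = (0*3)*(5 + 0² - 4*0) = 0*(5 + 0 + 0) = 0*5 = 0)
-423*(o + 2) = -423*(0 + 2) = -423*2 = -846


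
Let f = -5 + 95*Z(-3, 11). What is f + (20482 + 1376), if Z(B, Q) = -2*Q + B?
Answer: 19478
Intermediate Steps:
Z(B, Q) = B - 2*Q
f = -2380 (f = -5 + 95*(-3 - 2*11) = -5 + 95*(-3 - 22) = -5 + 95*(-25) = -5 - 2375 = -2380)
f + (20482 + 1376) = -2380 + (20482 + 1376) = -2380 + 21858 = 19478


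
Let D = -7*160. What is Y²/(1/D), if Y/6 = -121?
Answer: -590325120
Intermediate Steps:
D = -1120
Y = -726 (Y = 6*(-121) = -726)
Y²/(1/D) = (-726)²/(1/(-1120)) = 527076/(-1/1120) = 527076*(-1120) = -590325120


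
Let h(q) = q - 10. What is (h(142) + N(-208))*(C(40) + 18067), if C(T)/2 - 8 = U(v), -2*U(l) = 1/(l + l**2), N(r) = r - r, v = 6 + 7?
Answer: 217212930/91 ≈ 2.3870e+6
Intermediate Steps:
h(q) = -10 + q
v = 13
N(r) = 0
U(l) = -1/(2*(l + l**2))
C(T) = 2911/182 (C(T) = 16 + 2*(-1/2/(13*(1 + 13))) = 16 + 2*(-1/2*1/13/14) = 16 + 2*(-1/2*1/13*1/14) = 16 + 2*(-1/364) = 16 - 1/182 = 2911/182)
(h(142) + N(-208))*(C(40) + 18067) = ((-10 + 142) + 0)*(2911/182 + 18067) = (132 + 0)*(3291105/182) = 132*(3291105/182) = 217212930/91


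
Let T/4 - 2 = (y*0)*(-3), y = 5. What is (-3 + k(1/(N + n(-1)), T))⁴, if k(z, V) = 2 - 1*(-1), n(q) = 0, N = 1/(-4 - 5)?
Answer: 0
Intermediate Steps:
N = -⅑ (N = 1/(-9) = -⅑ ≈ -0.11111)
T = 8 (T = 8 + 4*((5*0)*(-3)) = 8 + 4*(0*(-3)) = 8 + 4*0 = 8 + 0 = 8)
k(z, V) = 3 (k(z, V) = 2 + 1 = 3)
(-3 + k(1/(N + n(-1)), T))⁴ = (-3 + 3)⁴ = 0⁴ = 0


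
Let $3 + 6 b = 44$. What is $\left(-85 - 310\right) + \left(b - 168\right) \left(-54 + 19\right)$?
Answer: $\frac{31475}{6} \approx 5245.8$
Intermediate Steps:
$b = \frac{41}{6}$ ($b = - \frac{1}{2} + \frac{1}{6} \cdot 44 = - \frac{1}{2} + \frac{22}{3} = \frac{41}{6} \approx 6.8333$)
$\left(-85 - 310\right) + \left(b - 168\right) \left(-54 + 19\right) = \left(-85 - 310\right) + \left(\frac{41}{6} - 168\right) \left(-54 + 19\right) = -395 - - \frac{33845}{6} = -395 + \frac{33845}{6} = \frac{31475}{6}$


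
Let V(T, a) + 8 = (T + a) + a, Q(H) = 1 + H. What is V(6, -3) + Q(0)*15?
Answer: 7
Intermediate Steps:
V(T, a) = -8 + T + 2*a (V(T, a) = -8 + ((T + a) + a) = -8 + (T + 2*a) = -8 + T + 2*a)
V(6, -3) + Q(0)*15 = (-8 + 6 + 2*(-3)) + (1 + 0)*15 = (-8 + 6 - 6) + 1*15 = -8 + 15 = 7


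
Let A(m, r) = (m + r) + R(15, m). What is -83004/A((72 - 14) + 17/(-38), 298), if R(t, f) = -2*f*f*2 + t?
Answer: 59928888/9298399 ≈ 6.4451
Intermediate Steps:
R(t, f) = t - 4*f² (R(t, f) = -2*f²*2 + t = -4*f² + t = t - 4*f²)
A(m, r) = 15 + m + r - 4*m² (A(m, r) = (m + r) + (15 - 4*m²) = 15 + m + r - 4*m²)
-83004/A((72 - 14) + 17/(-38), 298) = -83004/(15 + ((72 - 14) + 17/(-38)) + 298 - 4*((72 - 14) + 17/(-38))²) = -83004/(15 + (58 + 17*(-1/38)) + 298 - 4*(58 + 17*(-1/38))²) = -83004/(15 + (58 - 17/38) + 298 - 4*(58 - 17/38)²) = -83004/(15 + 2187/38 + 298 - 4*(2187/38)²) = -83004/(15 + 2187/38 + 298 - 4*4782969/1444) = -83004/(15 + 2187/38 + 298 - 4782969/361) = -83004/(-9298399/722) = -83004*(-722/9298399) = 59928888/9298399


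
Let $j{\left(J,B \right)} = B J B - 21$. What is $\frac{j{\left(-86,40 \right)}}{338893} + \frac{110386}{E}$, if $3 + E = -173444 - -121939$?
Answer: $- \frac{22248812583}{8727850322} \approx -2.5492$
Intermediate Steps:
$E = -51508$ ($E = -3 - 51505 = -51508$)
$j{\left(J,B \right)} = -21 + J B^{2}$ ($j{\left(J,B \right)} = J B^{2} - 21 = -21 + J B^{2}$)
$\frac{j{\left(-86,40 \right)}}{338893} + \frac{110386}{E} = \frac{-21 - 86 \cdot 40^{2}}{338893} + \frac{110386}{-51508} = \left(-21 - 137600\right) \frac{1}{338893} + 110386 \left(- \frac{1}{51508}\right) = \left(-21 - 137600\right) \frac{1}{338893} - \frac{55193}{25754} = \left(-137621\right) \frac{1}{338893} - \frac{55193}{25754} = - \frac{137621}{338893} - \frac{55193}{25754} = - \frac{22248812583}{8727850322}$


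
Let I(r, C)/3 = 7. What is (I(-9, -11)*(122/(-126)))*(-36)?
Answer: 732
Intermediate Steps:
I(r, C) = 21 (I(r, C) = 3*7 = 21)
(I(-9, -11)*(122/(-126)))*(-36) = (21*(122/(-126)))*(-36) = (21*(122*(-1/126)))*(-36) = (21*(-61/63))*(-36) = -61/3*(-36) = 732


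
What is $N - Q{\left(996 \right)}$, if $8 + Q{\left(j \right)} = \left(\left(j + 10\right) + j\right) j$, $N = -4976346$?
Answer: $-6970330$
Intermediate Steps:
$Q{\left(j \right)} = -8 + j \left(10 + 2 j\right)$ ($Q{\left(j \right)} = -8 + \left(\left(j + 10\right) + j\right) j = -8 + \left(\left(10 + j\right) + j\right) j = -8 + \left(10 + 2 j\right) j = -8 + j \left(10 + 2 j\right)$)
$N - Q{\left(996 \right)} = -4976346 - \left(-8 + 2 \cdot 996^{2} + 10 \cdot 996\right) = -4976346 - \left(-8 + 2 \cdot 992016 + 9960\right) = -4976346 - \left(-8 + 1984032 + 9960\right) = -4976346 - 1993984 = -6970330$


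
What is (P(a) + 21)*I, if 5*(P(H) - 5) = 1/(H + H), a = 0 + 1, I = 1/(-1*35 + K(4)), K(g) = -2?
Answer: -261/370 ≈ -0.70541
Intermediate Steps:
I = -1/37 (I = 1/(-1*35 - 2) = 1/(-35 - 2) = 1/(-37) = -1/37 ≈ -0.027027)
a = 1
P(H) = 5 + 1/(10*H) (P(H) = 5 + 1/(5*(H + H)) = 5 + 1/(5*((2*H))) = 5 + (1/(2*H))/5 = 5 + 1/(10*H))
(P(a) + 21)*I = ((5 + (⅒)/1) + 21)*(-1/37) = ((5 + (⅒)*1) + 21)*(-1/37) = ((5 + ⅒) + 21)*(-1/37) = (51/10 + 21)*(-1/37) = (261/10)*(-1/37) = -261/370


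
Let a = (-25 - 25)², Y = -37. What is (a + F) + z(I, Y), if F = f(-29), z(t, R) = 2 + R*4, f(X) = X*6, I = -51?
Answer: 2180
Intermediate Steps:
f(X) = 6*X
z(t, R) = 2 + 4*R
a = 2500 (a = (-50)² = 2500)
F = -174 (F = 6*(-29) = -174)
(a + F) + z(I, Y) = (2500 - 174) + (2 + 4*(-37)) = 2326 + (2 - 148) = 2326 - 146 = 2180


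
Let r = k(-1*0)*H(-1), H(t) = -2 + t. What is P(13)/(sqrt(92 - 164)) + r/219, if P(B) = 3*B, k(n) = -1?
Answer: 1/73 - 13*I*sqrt(2)/4 ≈ 0.013699 - 4.5962*I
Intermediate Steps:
r = 3 (r = -(-2 - 1) = -1*(-3) = 3)
P(13)/(sqrt(92 - 164)) + r/219 = (3*13)/(sqrt(92 - 164)) + 3/219 = 39/(sqrt(-72)) + 3*(1/219) = 39/((6*I*sqrt(2))) + 1/73 = 39*(-I*sqrt(2)/12) + 1/73 = -13*I*sqrt(2)/4 + 1/73 = 1/73 - 13*I*sqrt(2)/4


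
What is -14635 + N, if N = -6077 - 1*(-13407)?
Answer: -7305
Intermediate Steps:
N = 7330 (N = -6077 + 13407 = 7330)
-14635 + N = -14635 + 7330 = -7305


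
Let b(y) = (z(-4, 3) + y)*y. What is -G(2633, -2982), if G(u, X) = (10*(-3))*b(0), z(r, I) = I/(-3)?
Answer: 0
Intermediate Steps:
z(r, I) = -I/3 (z(r, I) = I*(-1/3) = -I/3)
b(y) = y*(-1 + y) (b(y) = (-1/3*3 + y)*y = (-1 + y)*y = y*(-1 + y))
G(u, X) = 0 (G(u, X) = (10*(-3))*(0*(-1 + 0)) = -0*(-1) = -30*0 = 0)
-G(2633, -2982) = -1*0 = 0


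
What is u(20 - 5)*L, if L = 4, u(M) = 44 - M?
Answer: 116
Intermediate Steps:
u(20 - 5)*L = (44 - (20 - 5))*4 = (44 - 1*15)*4 = (44 - 15)*4 = 29*4 = 116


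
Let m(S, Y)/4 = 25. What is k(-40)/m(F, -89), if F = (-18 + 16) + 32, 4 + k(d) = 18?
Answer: 7/50 ≈ 0.14000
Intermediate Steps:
k(d) = 14 (k(d) = -4 + 18 = 14)
F = 30 (F = -2 + 32 = 30)
m(S, Y) = 100 (m(S, Y) = 4*25 = 100)
k(-40)/m(F, -89) = 14/100 = 14*(1/100) = 7/50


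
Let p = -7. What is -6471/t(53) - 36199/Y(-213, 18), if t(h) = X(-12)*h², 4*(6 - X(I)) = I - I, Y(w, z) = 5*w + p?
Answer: 100526839/3011248 ≈ 33.384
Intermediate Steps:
Y(w, z) = -7 + 5*w (Y(w, z) = 5*w - 7 = -7 + 5*w)
X(I) = 6 (X(I) = 6 - (I - I)/4 = 6 - ¼*0 = 6 + 0 = 6)
t(h) = 6*h²
-6471/t(53) - 36199/Y(-213, 18) = -6471/(6*53²) - 36199/(-7 + 5*(-213)) = -6471/(6*2809) - 36199/(-7 - 1065) = -6471/16854 - 36199/(-1072) = -6471*1/16854 - 36199*(-1/1072) = -2157/5618 + 36199/1072 = 100526839/3011248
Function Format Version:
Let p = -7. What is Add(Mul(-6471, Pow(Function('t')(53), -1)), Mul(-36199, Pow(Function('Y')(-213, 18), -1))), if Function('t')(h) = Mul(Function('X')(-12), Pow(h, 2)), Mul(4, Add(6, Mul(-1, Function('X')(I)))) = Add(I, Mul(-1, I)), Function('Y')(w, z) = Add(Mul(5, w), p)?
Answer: Rational(100526839, 3011248) ≈ 33.384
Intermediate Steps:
Function('Y')(w, z) = Add(-7, Mul(5, w)) (Function('Y')(w, z) = Add(Mul(5, w), -7) = Add(-7, Mul(5, w)))
Function('X')(I) = 6 (Function('X')(I) = Add(6, Mul(Rational(-1, 4), Add(I, Mul(-1, I)))) = Add(6, Mul(Rational(-1, 4), 0)) = Add(6, 0) = 6)
Function('t')(h) = Mul(6, Pow(h, 2))
Add(Mul(-6471, Pow(Function('t')(53), -1)), Mul(-36199, Pow(Function('Y')(-213, 18), -1))) = Add(Mul(-6471, Pow(Mul(6, Pow(53, 2)), -1)), Mul(-36199, Pow(Add(-7, Mul(5, -213)), -1))) = Add(Mul(-6471, Pow(Mul(6, 2809), -1)), Mul(-36199, Pow(Add(-7, -1065), -1))) = Add(Mul(-6471, Pow(16854, -1)), Mul(-36199, Pow(-1072, -1))) = Add(Mul(-6471, Rational(1, 16854)), Mul(-36199, Rational(-1, 1072))) = Add(Rational(-2157, 5618), Rational(36199, 1072)) = Rational(100526839, 3011248)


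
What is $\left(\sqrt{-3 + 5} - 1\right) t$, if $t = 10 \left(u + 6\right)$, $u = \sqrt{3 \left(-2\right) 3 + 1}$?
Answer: $- 10 \left(1 - \sqrt{2}\right) \left(6 + i \sqrt{17}\right) \approx 24.853 + 17.078 i$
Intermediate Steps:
$u = i \sqrt{17}$ ($u = \sqrt{\left(-6\right) 3 + 1} = \sqrt{-18 + 1} = \sqrt{-17} = i \sqrt{17} \approx 4.1231 i$)
$t = 60 + 10 i \sqrt{17}$ ($t = 10 \left(i \sqrt{17} + 6\right) = 10 \left(6 + i \sqrt{17}\right) = 60 + 10 i \sqrt{17} \approx 60.0 + 41.231 i$)
$\left(\sqrt{-3 + 5} - 1\right) t = \left(\sqrt{-3 + 5} - 1\right) \left(60 + 10 i \sqrt{17}\right) = \left(\sqrt{2} - 1\right) \left(60 + 10 i \sqrt{17}\right) = \left(-1 + \sqrt{2}\right) \left(60 + 10 i \sqrt{17}\right)$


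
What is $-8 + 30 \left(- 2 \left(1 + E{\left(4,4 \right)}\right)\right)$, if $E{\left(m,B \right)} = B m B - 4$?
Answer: $-3668$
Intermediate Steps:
$E{\left(m,B \right)} = -4 + m B^{2}$ ($E{\left(m,B \right)} = m B^{2} - 4 = -4 + m B^{2}$)
$-8 + 30 \left(- 2 \left(1 + E{\left(4,4 \right)}\right)\right) = -8 + 30 \left(- 2 \left(1 - \left(4 - 4 \cdot 4^{2}\right)\right)\right) = -8 + 30 \left(- 2 \left(1 + \left(-4 + 4 \cdot 16\right)\right)\right) = -8 + 30 \left(- 2 \left(1 + \left(-4 + 64\right)\right)\right) = -8 + 30 \left(- 2 \left(1 + 60\right)\right) = -8 + 30 \left(\left(-2\right) 61\right) = -8 + 30 \left(-122\right) = -8 - 3660 = -3668$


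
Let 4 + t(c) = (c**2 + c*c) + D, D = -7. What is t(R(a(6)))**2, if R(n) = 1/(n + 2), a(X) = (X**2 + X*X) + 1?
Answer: 3828268129/31640625 ≈ 120.99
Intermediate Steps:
a(X) = 1 + 2*X**2 (a(X) = (X**2 + X**2) + 1 = 2*X**2 + 1 = 1 + 2*X**2)
R(n) = 1/(2 + n)
t(c) = -11 + 2*c**2 (t(c) = -4 + ((c**2 + c*c) - 7) = -4 + ((c**2 + c**2) - 7) = -4 + (2*c**2 - 7) = -4 + (-7 + 2*c**2) = -11 + 2*c**2)
t(R(a(6)))**2 = (-11 + 2*(1/(2 + (1 + 2*6**2)))**2)**2 = (-11 + 2*(1/(2 + (1 + 2*36)))**2)**2 = (-11 + 2*(1/(2 + (1 + 72)))**2)**2 = (-11 + 2*(1/(2 + 73))**2)**2 = (-11 + 2*(1/75)**2)**2 = (-11 + 2*(1/5625))**2 = (-11 + 2/5625)**2 = (-61873/5625)**2 = 3828268129/31640625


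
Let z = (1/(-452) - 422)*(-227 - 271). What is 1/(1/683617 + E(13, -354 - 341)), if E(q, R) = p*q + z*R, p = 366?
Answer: -154497442/22565035477072313 ≈ -6.8468e-9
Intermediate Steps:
z = 47495505/226 (z = (-1/452 - 422)*(-498) = -190745/452*(-498) = 47495505/226 ≈ 2.1016e+5)
E(q, R) = 366*q + 47495505*R/226
1/(1/683617 + E(13, -354 - 341)) = 1/(1/683617 + (366*13 + 47495505*(-354 - 341)/226)) = 1/(1/683617 + (4758 + (47495505/226)*(-695))) = 1/(1/683617 + (4758 - 33009375975/226)) = 1/(1/683617 - 33008300667/226) = 1/(-22565035477072313/154497442) = -154497442/22565035477072313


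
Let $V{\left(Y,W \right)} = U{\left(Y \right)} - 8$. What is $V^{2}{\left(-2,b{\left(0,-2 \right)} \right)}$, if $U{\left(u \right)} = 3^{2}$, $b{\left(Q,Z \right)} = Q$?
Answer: $1$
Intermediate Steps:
$U{\left(u \right)} = 9$
$V{\left(Y,W \right)} = 1$ ($V{\left(Y,W \right)} = 9 - 8 = 1$)
$V^{2}{\left(-2,b{\left(0,-2 \right)} \right)} = 1^{2} = 1$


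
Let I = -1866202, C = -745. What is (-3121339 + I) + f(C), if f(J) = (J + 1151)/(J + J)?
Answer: -3715718248/745 ≈ -4.9875e+6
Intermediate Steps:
f(J) = (1151 + J)/(2*J) (f(J) = (1151 + J)/((2*J)) = (1151 + J)*(1/(2*J)) = (1151 + J)/(2*J))
(-3121339 + I) + f(C) = (-3121339 - 1866202) + (1/2)*(1151 - 745)/(-745) = -4987541 + (1/2)*(-1/745)*406 = -4987541 - 203/745 = -3715718248/745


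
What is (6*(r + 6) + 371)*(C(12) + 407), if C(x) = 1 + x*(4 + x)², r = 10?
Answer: 1625160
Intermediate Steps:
(6*(r + 6) + 371)*(C(12) + 407) = (6*(10 + 6) + 371)*((1 + 12*(4 + 12)²) + 407) = (6*16 + 371)*((1 + 12*16²) + 407) = (96 + 371)*((1 + 12*256) + 407) = 467*((1 + 3072) + 407) = 467*(3073 + 407) = 467*3480 = 1625160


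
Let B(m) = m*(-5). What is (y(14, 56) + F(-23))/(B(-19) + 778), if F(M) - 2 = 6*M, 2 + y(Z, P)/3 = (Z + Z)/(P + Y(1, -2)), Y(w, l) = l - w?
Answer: -7442/46269 ≈ -0.16084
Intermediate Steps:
B(m) = -5*m
y(Z, P) = -6 + 6*Z/(-3 + P) (y(Z, P) = -6 + 3*((Z + Z)/(P + (-2 - 1*1))) = -6 + 3*((2*Z)/(P + (-2 - 1))) = -6 + 3*((2*Z)/(P - 3)) = -6 + 3*((2*Z)/(-3 + P)) = -6 + 3*(2*Z/(-3 + P)) = -6 + 6*Z/(-3 + P))
F(M) = 2 + 6*M
(y(14, 56) + F(-23))/(B(-19) + 778) = (6*(3 + 14 - 1*56)/(-3 + 56) + (2 + 6*(-23)))/(-5*(-19) + 778) = (6*(3 + 14 - 56)/53 + (2 - 138))/(95 + 778) = (6*(1/53)*(-39) - 136)/873 = (-234/53 - 136)*(1/873) = -7442/53*1/873 = -7442/46269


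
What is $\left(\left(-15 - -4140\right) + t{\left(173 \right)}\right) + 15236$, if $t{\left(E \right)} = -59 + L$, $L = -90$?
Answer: $19212$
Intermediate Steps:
$t{\left(E \right)} = -149$ ($t{\left(E \right)} = -59 - 90 = -149$)
$\left(\left(-15 - -4140\right) + t{\left(173 \right)}\right) + 15236 = \left(\left(-15 - -4140\right) - 149\right) + 15236 = \left(\left(-15 + 4140\right) - 149\right) + 15236 = \left(4125 - 149\right) + 15236 = 3976 + 15236 = 19212$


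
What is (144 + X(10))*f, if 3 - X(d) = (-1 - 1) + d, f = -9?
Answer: -1251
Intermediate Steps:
X(d) = 5 - d (X(d) = 3 - ((-1 - 1) + d) = 3 - (-2 + d) = 3 + (2 - d) = 5 - d)
(144 + X(10))*f = (144 + (5 - 1*10))*(-9) = (144 + (5 - 10))*(-9) = (144 - 5)*(-9) = 139*(-9) = -1251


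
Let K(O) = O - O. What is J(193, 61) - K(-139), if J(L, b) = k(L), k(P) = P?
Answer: 193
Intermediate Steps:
J(L, b) = L
K(O) = 0
J(193, 61) - K(-139) = 193 - 1*0 = 193 + 0 = 193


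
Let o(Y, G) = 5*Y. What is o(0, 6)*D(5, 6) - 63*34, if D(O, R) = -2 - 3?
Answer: -2142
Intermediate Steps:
D(O, R) = -5
o(0, 6)*D(5, 6) - 63*34 = (5*0)*(-5) - 63*34 = 0*(-5) - 2142 = 0 - 2142 = -2142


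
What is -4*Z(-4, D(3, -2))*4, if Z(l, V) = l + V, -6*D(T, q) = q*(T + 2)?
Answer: 112/3 ≈ 37.333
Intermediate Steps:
D(T, q) = -q*(2 + T)/6 (D(T, q) = -q*(T + 2)/6 = -q*(2 + T)/6)
Z(l, V) = V + l
-4*Z(-4, D(3, -2))*4 = -4*(-⅙*(-2)*(2 + 3) - 4)*4 = -4*(-⅙*(-2)*5 - 4)*4 = -4*(5/3 - 4)*4 = -4*(-7/3)*4 = (28/3)*4 = 112/3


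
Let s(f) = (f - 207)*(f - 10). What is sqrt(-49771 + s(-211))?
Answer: sqrt(42607) ≈ 206.41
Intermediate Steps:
s(f) = (-207 + f)*(-10 + f)
sqrt(-49771 + s(-211)) = sqrt(-49771 + (2070 + (-211)**2 - 217*(-211))) = sqrt(-49771 + (2070 + 44521 + 45787)) = sqrt(-49771 + 92378) = sqrt(42607)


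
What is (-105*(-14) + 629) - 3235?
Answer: -1136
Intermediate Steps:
(-105*(-14) + 629) - 3235 = (1470 + 629) - 3235 = 2099 - 3235 = -1136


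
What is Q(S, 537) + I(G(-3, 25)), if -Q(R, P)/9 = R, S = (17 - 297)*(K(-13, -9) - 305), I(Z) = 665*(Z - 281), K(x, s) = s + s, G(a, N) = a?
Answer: -1002820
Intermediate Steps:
K(x, s) = 2*s
I(Z) = -186865 + 665*Z (I(Z) = 665*(-281 + Z) = -186865 + 665*Z)
S = 90440 (S = (17 - 297)*(2*(-9) - 305) = -280*(-18 - 305) = -280*(-323) = 90440)
Q(R, P) = -9*R
Q(S, 537) + I(G(-3, 25)) = -9*90440 + (-186865 + 665*(-3)) = -813960 + (-186865 - 1995) = -813960 - 188860 = -1002820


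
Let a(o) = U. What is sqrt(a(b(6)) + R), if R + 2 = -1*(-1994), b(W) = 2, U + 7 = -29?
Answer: 2*sqrt(489) ≈ 44.227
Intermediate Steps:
U = -36 (U = -7 - 29 = -36)
a(o) = -36
R = 1992 (R = -2 - 1*(-1994) = -2 + 1994 = 1992)
sqrt(a(b(6)) + R) = sqrt(-36 + 1992) = sqrt(1956) = 2*sqrt(489)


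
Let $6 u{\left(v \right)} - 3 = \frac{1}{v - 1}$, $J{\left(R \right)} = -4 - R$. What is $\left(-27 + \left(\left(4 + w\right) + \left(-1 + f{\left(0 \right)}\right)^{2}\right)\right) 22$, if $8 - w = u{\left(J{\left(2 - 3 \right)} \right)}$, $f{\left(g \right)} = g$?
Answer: $- \frac{3817}{12} \approx -318.08$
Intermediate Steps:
$u{\left(v \right)} = \frac{1}{2} + \frac{1}{6 \left(-1 + v\right)}$ ($u{\left(v \right)} = \frac{1}{2} + \frac{1}{6 \left(v - 1\right)} = \frac{1}{2} + \frac{1}{6 \left(-1 + v\right)}$)
$w = \frac{181}{24}$ ($w = 8 - \frac{-2 + 3 \left(-4 - \left(2 - 3\right)\right)}{6 \left(-1 - \left(6 - 3\right)\right)} = 8 - \frac{-2 + 3 \left(-4 - \left(2 - 3\right)\right)}{6 \left(-1 - 3\right)} = 8 - \frac{-2 + 3 \left(-4 - -1\right)}{6 \left(-1 - 3\right)} = 8 - \frac{-2 + 3 \left(-4 + 1\right)}{6 \left(-1 + \left(-4 + 1\right)\right)} = 8 - \frac{-2 + 3 \left(-3\right)}{6 \left(-1 - 3\right)} = 8 - \frac{-2 - 9}{6 \left(-4\right)} = 8 - \frac{1}{6} \left(- \frac{1}{4}\right) \left(-11\right) = 8 - \frac{11}{24} = \frac{181}{24} \approx 7.5417$)
$\left(-27 + \left(\left(4 + w\right) + \left(-1 + f{\left(0 \right)}\right)^{2}\right)\right) 22 = \left(-27 + \left(\left(4 + \frac{181}{24}\right) + \left(-1 + 0\right)^{2}\right)\right) 22 = \left(-27 + \left(\frac{277}{24} + \left(-1\right)^{2}\right)\right) 22 = \left(-27 + \left(\frac{277}{24} + 1\right)\right) 22 = \left(-27 + \frac{301}{24}\right) 22 = \left(- \frac{347}{24}\right) 22 = - \frac{3817}{12}$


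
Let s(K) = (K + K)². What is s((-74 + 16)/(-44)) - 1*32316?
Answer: -3909395/121 ≈ -32309.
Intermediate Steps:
s(K) = 4*K² (s(K) = (2*K)² = 4*K²)
s((-74 + 16)/(-44)) - 1*32316 = 4*((-74 + 16)/(-44))² - 1*32316 = 4*(-58*(-1/44))² - 32316 = 4*(29/22)² - 32316 = 4*(841/484) - 32316 = 841/121 - 32316 = -3909395/121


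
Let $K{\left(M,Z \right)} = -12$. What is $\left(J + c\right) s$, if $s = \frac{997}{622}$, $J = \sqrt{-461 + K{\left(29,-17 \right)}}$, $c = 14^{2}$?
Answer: $\frac{97706}{311} + \frac{997 i \sqrt{473}}{622} \approx 314.17 + 34.861 i$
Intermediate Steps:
$c = 196$
$J = i \sqrt{473}$ ($J = \sqrt{-461 - 12} = \sqrt{-473} = i \sqrt{473} \approx 21.749 i$)
$s = \frac{997}{622}$ ($s = 997 \cdot \frac{1}{622} = \frac{997}{622} \approx 1.6029$)
$\left(J + c\right) s = \left(i \sqrt{473} + 196\right) \frac{997}{622} = \left(196 + i \sqrt{473}\right) \frac{997}{622} = \frac{97706}{311} + \frac{997 i \sqrt{473}}{622}$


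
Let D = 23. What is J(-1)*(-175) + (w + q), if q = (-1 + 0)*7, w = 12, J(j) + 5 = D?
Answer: -3145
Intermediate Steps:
J(j) = 18 (J(j) = -5 + 23 = 18)
q = -7 (q = -1*7 = -7)
J(-1)*(-175) + (w + q) = 18*(-175) + (12 - 7) = -3150 + 5 = -3145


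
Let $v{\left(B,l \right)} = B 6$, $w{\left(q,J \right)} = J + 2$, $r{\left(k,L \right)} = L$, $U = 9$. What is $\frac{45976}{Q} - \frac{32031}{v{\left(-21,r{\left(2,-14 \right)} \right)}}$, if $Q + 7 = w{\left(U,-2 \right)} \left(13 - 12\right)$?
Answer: $- \frac{88393}{14} \approx -6313.8$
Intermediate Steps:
$w{\left(q,J \right)} = 2 + J$
$Q = -7$ ($Q = -7 + \left(2 - 2\right) \left(13 - 12\right) = -7 + 0 \cdot 1 = -7 + 0 = -7$)
$v{\left(B,l \right)} = 6 B$
$\frac{45976}{Q} - \frac{32031}{v{\left(-21,r{\left(2,-14 \right)} \right)}} = \frac{45976}{-7} - \frac{32031}{6 \left(-21\right)} = 45976 \left(- \frac{1}{7}\right) - \frac{32031}{-126} = -6568 - - \frac{3559}{14} = -6568 + \frac{3559}{14} = - \frac{88393}{14}$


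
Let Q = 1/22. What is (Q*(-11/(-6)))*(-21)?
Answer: -7/4 ≈ -1.7500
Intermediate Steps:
Q = 1/22 ≈ 0.045455
(Q*(-11/(-6)))*(-21) = ((-11/(-6))/22)*(-21) = ((-11*(-1/6))/22)*(-21) = ((1/22)*(11/6))*(-21) = (1/12)*(-21) = -7/4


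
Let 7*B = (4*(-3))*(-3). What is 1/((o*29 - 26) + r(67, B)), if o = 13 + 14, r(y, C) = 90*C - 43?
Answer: 7/8238 ≈ 0.00084972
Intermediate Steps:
B = 36/7 (B = ((4*(-3))*(-3))/7 = (-12*(-3))/7 = (⅐)*36 = 36/7 ≈ 5.1429)
r(y, C) = -43 + 90*C
o = 27
1/((o*29 - 26) + r(67, B)) = 1/((27*29 - 26) + (-43 + 90*(36/7))) = 1/((783 - 26) + (-43 + 3240/7)) = 1/(757 + 2939/7) = 1/(8238/7) = 7/8238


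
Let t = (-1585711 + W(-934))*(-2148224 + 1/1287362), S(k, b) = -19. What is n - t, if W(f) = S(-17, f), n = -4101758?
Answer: -2192704054515095453/643681 ≈ -3.4065e+12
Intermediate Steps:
W(f) = -19
t = 2192701414291404255/643681 (t = (-1585711 - 19)*(-2148224 + 1/1287362) = -1585730*(-2148224 + 1/1287362) = -1585730*(-2765541945087/1287362) = 2192701414291404255/643681 ≈ 3.4065e+12)
n - t = -4101758 - 1*2192701414291404255/643681 = -4101758 - 2192701414291404255/643681 = -2192704054515095453/643681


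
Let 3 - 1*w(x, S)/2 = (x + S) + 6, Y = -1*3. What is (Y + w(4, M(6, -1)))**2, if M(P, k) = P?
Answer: 841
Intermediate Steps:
Y = -3
w(x, S) = -6 - 2*S - 2*x (w(x, S) = 6 - 2*((x + S) + 6) = 6 - 2*((S + x) + 6) = 6 - 2*(6 + S + x) = 6 + (-12 - 2*S - 2*x) = -6 - 2*S - 2*x)
(Y + w(4, M(6, -1)))**2 = (-3 + (-6 - 2*6 - 2*4))**2 = (-3 + (-6 - 12 - 8))**2 = (-3 - 26)**2 = (-29)**2 = 841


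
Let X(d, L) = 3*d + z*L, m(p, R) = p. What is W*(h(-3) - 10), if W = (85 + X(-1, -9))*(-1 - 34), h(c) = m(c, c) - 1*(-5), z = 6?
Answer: 7840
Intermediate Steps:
h(c) = 5 + c (h(c) = c - 1*(-5) = c + 5 = 5 + c)
X(d, L) = 3*d + 6*L
W = -980 (W = (85 + (3*(-1) + 6*(-9)))*(-1 - 34) = (85 + (-3 - 54))*(-35) = (85 - 57)*(-35) = 28*(-35) = -980)
W*(h(-3) - 10) = -980*((5 - 3) - 10) = -980*(2 - 10) = -980*(-8) = 7840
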